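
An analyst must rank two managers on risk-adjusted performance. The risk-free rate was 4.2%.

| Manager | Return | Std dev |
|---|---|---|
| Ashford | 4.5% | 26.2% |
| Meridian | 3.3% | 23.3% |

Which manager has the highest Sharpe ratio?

Ashford: Sharpe ratio = (4.5% − 4.2%) / 26.2% = 0.011
Meridian: Sharpe ratio = (3.3% − 4.2%) / 23.3% = -0.039
Highest: Ashford (0.011).

Ashford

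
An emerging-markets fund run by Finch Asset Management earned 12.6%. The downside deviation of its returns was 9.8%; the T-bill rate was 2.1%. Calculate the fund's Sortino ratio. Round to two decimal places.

Sortino = (Rp − Rf) / σd = (12.6% − 2.1%) / 9.8% = 10.50% / 9.8% = 1.0714

1.07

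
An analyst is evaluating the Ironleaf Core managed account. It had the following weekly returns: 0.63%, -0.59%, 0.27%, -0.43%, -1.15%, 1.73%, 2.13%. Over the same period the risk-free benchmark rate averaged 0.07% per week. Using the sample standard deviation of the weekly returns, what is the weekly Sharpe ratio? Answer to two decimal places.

0.25

r̄ = (0.63 − 0.59 + 0.27 − 0.43 − 1.15 + 1.73 + 2.13) / 7 = 2.590 / 7 = 0.3700%
Σ(r − r̄)² = (0.63 − 0.3700)² + (-0.59 − 0.3700)² + … = 8.8968
sample σ = √(8.8968 / 6) = √1.4828 = 1.2177%
Sharpe = (r̄ − rf) / σ = (0.3700 − 0.07) / 1.2177 = 0.3000 / 1.2177 = 0.2464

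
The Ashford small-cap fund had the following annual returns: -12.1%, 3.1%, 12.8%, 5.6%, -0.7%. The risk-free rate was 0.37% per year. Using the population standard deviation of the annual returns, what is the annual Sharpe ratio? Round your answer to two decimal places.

0.17

r̄ = (-12.1 + 3.1 + 12.8 + 5.6 − 0.7) / 5 = 8.70 / 5 = 1.7400%
Σ(r − r̄)² = (-12.1 − 1.7400)² + (3.1 − 1.7400)² + (12.8 − 1.7400)² + … = 336.5720
σ = √[336.5720 / 5] = 8.2045%
Sharpe = (r̄ − rf) / σ = (1.7400 − 0.37) / 8.2045 = 1.3700 / 8.2045 = 0.1670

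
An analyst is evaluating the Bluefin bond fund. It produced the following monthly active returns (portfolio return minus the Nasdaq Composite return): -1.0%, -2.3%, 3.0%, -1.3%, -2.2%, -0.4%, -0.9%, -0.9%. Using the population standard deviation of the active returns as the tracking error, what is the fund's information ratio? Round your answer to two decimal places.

-0.49

r̄ = (-1 − 2.3 + 3 − 1.3 − 2.2 − 0.4 − 0.9 − 0.9) / 8 = -0.7500%
Σ(r − r̄)² = 19.1000; population σ = √(19.1000/8) = 1.5452%
IR = r̄ / tracking error = -0.7500 / 1.5452 = -0.4854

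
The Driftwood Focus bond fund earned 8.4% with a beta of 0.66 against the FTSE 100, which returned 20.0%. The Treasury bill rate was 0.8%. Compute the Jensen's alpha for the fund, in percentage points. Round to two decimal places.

CAPM expected return = Rf + β(Rm − Rf) = 0.8% + 0.66 × (20.0% − 0.8%) = 0.8 + 0.66 × 19.20 = 13.4720%
Jensen's α = Rp − E[R] = 8.4% − 13.4720% = -5.0720

-5.07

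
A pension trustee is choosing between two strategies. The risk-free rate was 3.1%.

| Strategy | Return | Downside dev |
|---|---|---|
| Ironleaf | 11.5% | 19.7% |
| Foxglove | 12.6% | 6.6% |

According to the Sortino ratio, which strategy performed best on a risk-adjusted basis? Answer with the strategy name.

Foxglove

Ironleaf: Sortino ratio = (11.5% − 3.1%) / 19.7% = 0.426
Foxglove: Sortino ratio = (12.6% − 3.1%) / 6.6% = 1.439
Highest: Foxglove (1.439).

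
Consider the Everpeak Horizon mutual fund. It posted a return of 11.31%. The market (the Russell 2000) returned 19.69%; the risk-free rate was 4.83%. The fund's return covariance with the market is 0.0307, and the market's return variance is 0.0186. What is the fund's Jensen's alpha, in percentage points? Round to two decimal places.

-18.05

β = Cov / Var = 0.0307 / 0.0186 = 1.6505
E[R] = Rf + β(Rm − Rf) = 4.83% + 1.6505 × (19.69% − 4.83%) = 29.3564%
α = Rp − E[R] = 11.31% − 29.3564% = -18.0464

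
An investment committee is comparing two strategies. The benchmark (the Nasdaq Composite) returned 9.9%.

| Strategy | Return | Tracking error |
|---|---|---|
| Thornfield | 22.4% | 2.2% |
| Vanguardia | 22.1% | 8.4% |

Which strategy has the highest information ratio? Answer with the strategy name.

Thornfield: IR = (22.4% − 9.9%) / 2.2% = 5.682
Vanguardia: IR = (22.1% − 9.9%) / 8.4% = 1.452
Highest: Thornfield (5.682).

Thornfield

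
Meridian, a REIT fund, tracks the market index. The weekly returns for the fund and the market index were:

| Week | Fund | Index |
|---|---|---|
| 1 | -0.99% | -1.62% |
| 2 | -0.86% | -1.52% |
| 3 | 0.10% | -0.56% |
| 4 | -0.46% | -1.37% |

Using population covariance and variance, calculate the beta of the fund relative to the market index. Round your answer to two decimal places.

r̄p = -0.5525%,  r̄m = -1.2675%
Cov = Σ(rp − r̄p)(rm − r̄m) / 4 = 0.1710
Var(rm) = Σ(rm − r̄m)² / 4 = 0.1748
β = Cov / Var = 0.1710 / 0.1748 = 0.9783

0.98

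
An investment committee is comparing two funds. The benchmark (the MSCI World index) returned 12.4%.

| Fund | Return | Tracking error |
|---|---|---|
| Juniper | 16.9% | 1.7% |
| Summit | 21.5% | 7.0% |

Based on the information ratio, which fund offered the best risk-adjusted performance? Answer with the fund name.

Juniper: IR = (16.9% − 12.4%) / 1.7% = 2.647
Summit: IR = (21.5% − 12.4%) / 7.0% = 1.300
Highest: Juniper (2.647).

Juniper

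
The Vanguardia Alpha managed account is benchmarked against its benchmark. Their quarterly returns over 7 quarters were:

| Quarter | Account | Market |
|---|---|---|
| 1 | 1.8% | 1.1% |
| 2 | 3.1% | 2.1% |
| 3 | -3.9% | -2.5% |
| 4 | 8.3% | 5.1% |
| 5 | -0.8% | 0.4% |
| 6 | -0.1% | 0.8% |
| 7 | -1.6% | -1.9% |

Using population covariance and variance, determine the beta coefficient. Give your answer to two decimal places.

r̄p = 0.9714%,  r̄m = 0.7286%
Cov = Σ(rp − r̄p)(rm − r̄m) / 7 = 8.3222
Var(rm) = Σ(rm − r̄m)² / 7 = 5.5106
β = Cov / Var = 8.3222 / 5.5106 = 1.5102

1.51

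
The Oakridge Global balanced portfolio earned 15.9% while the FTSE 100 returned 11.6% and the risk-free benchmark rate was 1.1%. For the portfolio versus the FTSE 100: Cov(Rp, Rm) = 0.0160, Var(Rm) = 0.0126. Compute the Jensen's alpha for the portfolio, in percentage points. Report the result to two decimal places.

1.47

β = Cov / Var = 0.0160 / 0.0126 = 1.2698
E[R] = Rf + β(Rm − Rf) = 1.1% + 1.2698 × (11.6% − 1.1%) = 14.4329%
α = Rp − E[R] = 15.9% − 14.4329% = 1.4671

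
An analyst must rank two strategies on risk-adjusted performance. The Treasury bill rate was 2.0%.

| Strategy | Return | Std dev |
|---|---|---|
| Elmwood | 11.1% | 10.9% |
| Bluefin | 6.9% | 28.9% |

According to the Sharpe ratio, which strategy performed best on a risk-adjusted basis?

Elmwood: Sharpe ratio = (11.1% − 2.0%) / 10.9% = 0.835
Bluefin: Sharpe ratio = (6.9% − 2.0%) / 28.9% = 0.170
Highest: Elmwood (0.835).

Elmwood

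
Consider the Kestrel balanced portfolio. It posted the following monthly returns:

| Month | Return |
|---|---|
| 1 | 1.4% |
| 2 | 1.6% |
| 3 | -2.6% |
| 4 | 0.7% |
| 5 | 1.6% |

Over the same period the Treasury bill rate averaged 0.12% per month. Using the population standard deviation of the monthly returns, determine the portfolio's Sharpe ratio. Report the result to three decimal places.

Mean return μ = 2.70 / 5 = 0.5400%
Σ(r − μ)² = (1.4 − 0.5400)² + (1.6 − 0.5400)² + (-2.6 − 0.5400)² + … = 12.8720
population σ = √(12.8720 / 5) = √2.5744 = 1.6045%
Sharpe = (μ − rf) / σ = (0.5400 − 0.12) / 1.6045 = 0.4200 / 1.6045 = 0.2618

0.262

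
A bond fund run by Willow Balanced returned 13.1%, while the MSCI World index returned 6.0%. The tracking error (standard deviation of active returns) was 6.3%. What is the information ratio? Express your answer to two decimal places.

IR = (Rp − Rb) / TE = (13.1% − 6.0%) / 6.3% = 7.10% / 6.3% = 1.1270

1.13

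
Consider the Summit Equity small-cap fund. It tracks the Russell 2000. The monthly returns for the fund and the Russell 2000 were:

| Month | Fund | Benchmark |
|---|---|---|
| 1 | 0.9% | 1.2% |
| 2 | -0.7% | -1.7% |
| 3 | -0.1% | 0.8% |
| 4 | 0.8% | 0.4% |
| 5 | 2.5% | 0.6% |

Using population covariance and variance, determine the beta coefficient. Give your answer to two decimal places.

0.61

r̄p = 0.6800%,  r̄m = 0.2600%
Cov = Σ(rp − r̄p)(rm − r̄m) / 5 = 0.6252
Var(rm) = Σ(rm − r̄m)² / 5 = 1.0304
β = Cov / Var = 0.6252 / 1.0304 = 0.6068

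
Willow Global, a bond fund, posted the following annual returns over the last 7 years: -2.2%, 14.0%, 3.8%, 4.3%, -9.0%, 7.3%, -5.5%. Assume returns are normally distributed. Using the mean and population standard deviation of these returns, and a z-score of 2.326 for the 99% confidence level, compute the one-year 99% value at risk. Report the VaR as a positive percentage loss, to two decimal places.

15.22

r̄ = (-2.2 + 14 + 3.8 + 4.3 − 9 + 7.3 − 5.5) / 7 = 1.8143%
Σ(r − r̄)² = (-2.2 − 1.8143)² + (14 − 1.8143)² + … = 375.2686
population σ = √(375.2686 / 7) = √53.6098 = 7.3219%
VaR = −(r̄ − z·σ) = −(1.8143 − 2.326 × 7.3219) = −(-15.2164) = 15.2164%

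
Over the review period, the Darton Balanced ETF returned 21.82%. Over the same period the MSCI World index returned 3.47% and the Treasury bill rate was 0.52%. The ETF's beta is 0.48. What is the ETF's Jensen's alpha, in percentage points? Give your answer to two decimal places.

19.88

CAPM expected return = Rf + β(Rm − Rf) = 0.52% + 0.48 × (3.47% − 0.52%) = 0.52 + 0.48 × 2.95 = 1.9360%
Jensen's α = Rp − E[R] = 21.82% − 1.9360% = 19.8840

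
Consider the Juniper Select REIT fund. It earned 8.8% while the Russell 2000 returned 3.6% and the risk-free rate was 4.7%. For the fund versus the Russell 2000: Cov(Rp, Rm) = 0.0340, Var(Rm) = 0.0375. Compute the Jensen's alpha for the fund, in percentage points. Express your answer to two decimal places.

5.10

β = Cov / Var = 0.0340 / 0.0375 = 0.9067
E[R] = Rf + β(Rm − Rf) = 4.7% + 0.9067 × (3.6% − 4.7%) = 3.7026%
α = Rp − E[R] = 8.8% − 3.7026% = 5.0974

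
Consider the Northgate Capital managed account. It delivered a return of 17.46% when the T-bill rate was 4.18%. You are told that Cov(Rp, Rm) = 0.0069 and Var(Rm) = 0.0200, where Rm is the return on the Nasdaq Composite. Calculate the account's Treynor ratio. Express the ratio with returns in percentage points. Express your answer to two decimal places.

β = Cov / Var = 0.0069 / 0.0200 = 0.3450
Treynor = (Rp − Rf) / β = (17.46% − 4.18%) / 0.3450 = 13.28 / 0.3450 = 38.4928

38.49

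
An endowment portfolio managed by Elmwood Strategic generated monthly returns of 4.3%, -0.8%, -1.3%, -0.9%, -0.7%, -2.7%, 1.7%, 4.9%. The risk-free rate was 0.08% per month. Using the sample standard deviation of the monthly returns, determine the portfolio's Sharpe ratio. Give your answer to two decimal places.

0.17

μ = (4.3 − 0.8 − 1.3 − 0.9 − 0.7 − 2.7 + 1.7 + 4.9) / 8 = 4.50 / 8 = 0.5625%
Sample σ = √[Σ(r − μ)² / 7] = √[53.7788 / 7] = √7.6827 = 2.7718%
Sharpe = (μ − rf) / σ = (0.5625 − 0.08) / 2.7718 = 0.4825 / 2.7718 = 0.1741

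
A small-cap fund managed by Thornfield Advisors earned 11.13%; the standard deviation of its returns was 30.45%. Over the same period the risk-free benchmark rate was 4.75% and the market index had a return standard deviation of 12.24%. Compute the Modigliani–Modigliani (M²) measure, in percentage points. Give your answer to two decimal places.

7.31

Sharpe = (Rp − Rf) / σp = (11.13% − 4.75%) / 30.45% = 0.2095
M² = Rf + Sharpe × σm = 4.75% + 0.2095 × 12.24% = 7.3143%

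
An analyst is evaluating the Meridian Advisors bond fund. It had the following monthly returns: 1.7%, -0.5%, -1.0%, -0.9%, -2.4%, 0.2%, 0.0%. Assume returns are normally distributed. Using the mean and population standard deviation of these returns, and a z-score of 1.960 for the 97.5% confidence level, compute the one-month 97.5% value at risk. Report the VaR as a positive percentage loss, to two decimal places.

r̄ = (1.7 − 0.5 − 1 − 0.9 − 2.4 + 0.2 + 0) / 7 = -2.90 / 7 = -0.4143%
Σ(r − r̄)² = (1.7 − (-0.4143))² + (-0.5 − (-0.4143))² + (-1 − (-0.4143))² + … = 9.5486
population σ = √(9.5486 / 7) = √1.3641 = 1.1679%
VaR = −(r̄ − z·σ) = −(-0.4143 − 1.960 × 1.1679) = −(-2.7034) = 2.7034%

2.70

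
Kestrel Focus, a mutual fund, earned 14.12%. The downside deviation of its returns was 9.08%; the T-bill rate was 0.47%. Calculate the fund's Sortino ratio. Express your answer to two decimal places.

Sortino = (Rp − Rf) / σd = (14.12% − 0.47%) / 9.08% = 13.65% / 9.08% = 1.5033

1.50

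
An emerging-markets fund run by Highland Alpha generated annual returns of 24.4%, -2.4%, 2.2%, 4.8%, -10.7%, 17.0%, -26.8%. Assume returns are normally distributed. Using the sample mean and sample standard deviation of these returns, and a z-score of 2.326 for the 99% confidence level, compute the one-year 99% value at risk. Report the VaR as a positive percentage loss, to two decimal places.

r̄ = (24.4 − 2.4 + 2.2 + 4.8 − 10.7 + 17 − 26.8) / 7 = 8.50 / 7 = 1.2143%
Σ(r − r̄)² = (24.4 − 1.2143)² + (-2.4 − 1.2143)² + (2.2 − 1.2143)² + … = 1740.4086
σ = √[1740.4086 / 6] = 17.0314%
VaR = −(r̄ − z·σ) = −(1.2143 − 2.326 × 17.0314) = −(-38.4007) = 38.4007%

38.40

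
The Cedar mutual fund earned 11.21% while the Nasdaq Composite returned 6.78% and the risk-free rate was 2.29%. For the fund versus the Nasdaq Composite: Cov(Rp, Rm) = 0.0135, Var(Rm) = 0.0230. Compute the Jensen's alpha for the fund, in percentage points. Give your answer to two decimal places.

β = Cov / Var = 0.0135 / 0.0230 = 0.5870
E[R] = Rf + β(Rm − Rf) = 2.29% + 0.5870 × (6.78% − 2.29%) = 4.9256%
α = Rp − E[R] = 11.21% − 4.9256% = 6.2844

6.28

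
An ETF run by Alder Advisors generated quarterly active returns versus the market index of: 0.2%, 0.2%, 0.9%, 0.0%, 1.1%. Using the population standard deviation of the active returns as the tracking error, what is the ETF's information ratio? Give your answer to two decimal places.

1.10

Mean return μ = 2.40 / 5 = 0.4800%
Σ(r − μ)² = (0.2 − 0.4800)² + (0.2 − 0.4800)² + (0.9 − 0.4800)² + … = 0.9480
σ = √[0.9480 / 5] = 0.4354%
IR = μ / tracking error = 0.4800 / 0.4354 = 1.1024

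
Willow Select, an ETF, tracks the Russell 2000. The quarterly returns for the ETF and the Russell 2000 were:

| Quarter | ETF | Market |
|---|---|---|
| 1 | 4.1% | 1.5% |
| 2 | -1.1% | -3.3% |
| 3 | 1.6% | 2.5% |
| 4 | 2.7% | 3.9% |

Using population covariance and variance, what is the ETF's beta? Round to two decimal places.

0.54

r̄p = 1.8250%,  r̄m = 1.1500%
Cov = Σ(rp − r̄p)(rm − r̄m) / 4 = 3.9788
Var(rm) = Σ(rm − r̄m)² / 4 = 7.3275
β = Cov / Var = 3.9788 / 7.3275 = 0.5430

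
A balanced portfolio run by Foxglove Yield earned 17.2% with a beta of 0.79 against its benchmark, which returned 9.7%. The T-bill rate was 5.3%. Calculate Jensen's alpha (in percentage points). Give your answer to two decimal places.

8.42

CAPM expected return = Rf + β(Rm − Rf) = 5.3% + 0.79 × (9.7% − 5.3%) = 5.3 + 0.79 × 4.40 = 8.7760%
Jensen's α = Rp − E[R] = 17.2% − 8.7760% = 8.4240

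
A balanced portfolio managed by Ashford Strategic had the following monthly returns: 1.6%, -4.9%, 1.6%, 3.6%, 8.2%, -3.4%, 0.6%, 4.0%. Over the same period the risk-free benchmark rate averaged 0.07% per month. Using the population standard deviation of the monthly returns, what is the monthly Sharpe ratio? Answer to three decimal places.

r̄ = (1.6 − 4.9 + 1.6 + 3.6 + 8.2 − 3.4 + 0.6 + 4) / 8 = 11.30 / 8 = 1.4125%
Σ(r − r̄)² = (1.6 − 1.4125)² + (-4.9 − 1.4125)² + (1.6 − 1.4125)² + … = 121.2888
population σ = √(121.2888 / 8) = √15.1611 = 3.8937%
Sharpe = (r̄ − rf) / σ = (1.4125 − 0.07) / 3.8937 = 1.3425 / 3.8937 = 0.3448

0.345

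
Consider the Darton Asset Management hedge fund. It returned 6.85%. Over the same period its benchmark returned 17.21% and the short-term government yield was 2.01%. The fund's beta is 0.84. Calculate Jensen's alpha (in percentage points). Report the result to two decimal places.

CAPM expected return = Rf + β(Rm − Rf) = 2.01% + 0.84 × (17.21% − 2.01%) = 2.01 + 0.84 × 15.20 = 14.7780%
Jensen's α = Rp − E[R] = 6.85% − 14.7780% = -7.9280

-7.93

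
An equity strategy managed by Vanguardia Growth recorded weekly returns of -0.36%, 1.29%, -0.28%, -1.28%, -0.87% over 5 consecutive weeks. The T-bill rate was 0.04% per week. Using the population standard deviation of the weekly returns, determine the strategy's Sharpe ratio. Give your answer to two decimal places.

-0.39

Mean return μ = -1.500 / 5 = -0.3000%
Population σ = √[Σ(r − μ)² / 5] = √[3.8174 / 5] = √0.7635 = 0.8738%
Sharpe = (μ − rf) / σ = (-0.3000 − 0.04) / 0.8738 = -0.3400 / 0.8738 = -0.3891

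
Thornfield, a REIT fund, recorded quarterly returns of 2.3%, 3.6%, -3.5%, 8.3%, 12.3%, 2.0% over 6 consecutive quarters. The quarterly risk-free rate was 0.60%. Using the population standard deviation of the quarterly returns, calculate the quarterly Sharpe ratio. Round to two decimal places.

0.71

r̄ = (2.3 + 3.6 − 3.5 + 8.3 + 12.3 + 2) / 6 = 4.1667%
Population std dev = √[150.5133 / 6] = 5.0085%
Sharpe = (r̄ − rf) / σ = (4.1667 − 0.6) / 5.0085 = 3.5667 / 5.0085 = 0.7121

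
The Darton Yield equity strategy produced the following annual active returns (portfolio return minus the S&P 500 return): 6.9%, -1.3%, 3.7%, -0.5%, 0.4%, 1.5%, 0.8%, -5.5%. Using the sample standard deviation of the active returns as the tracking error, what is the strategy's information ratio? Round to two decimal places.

r̄ = (6.9 − 1.3 + 3.7 − 0.5 + 0.4 + 1.5 + 0.8 − 5.5) / 8 = 6.00 / 8 = 0.7500%
Σ(r − r̄)² = (6.9 − 0.7500)² + (-1.3 − 0.7500)² + (3.7 − 0.7500)² + … = 92.0400
σ = √[92.0400 / 7] = 3.6261%
IR = r̄ / tracking error = 0.7500 / 3.6261 = 0.2068

0.21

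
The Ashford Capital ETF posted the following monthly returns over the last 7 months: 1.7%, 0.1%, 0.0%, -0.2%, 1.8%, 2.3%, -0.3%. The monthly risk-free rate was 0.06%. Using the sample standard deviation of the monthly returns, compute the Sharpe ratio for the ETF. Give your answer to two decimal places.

0.64

μ = (1.7 + 0.1 + 0 − 0.2 + 1.8 + 2.3 − 0.3) / 7 = 0.7714%
Σ(r − μ)² = (1.7 − 0.7714)² + (0.1 − 0.7714)² + (0 − 0.7714)² + … = 7.3943
σ = √[7.3943 / 6] = 1.1101%
Sharpe = (μ − rf) / σ = (0.7714 − 0.06) / 1.1101 = 0.7114 / 1.1101 = 0.6408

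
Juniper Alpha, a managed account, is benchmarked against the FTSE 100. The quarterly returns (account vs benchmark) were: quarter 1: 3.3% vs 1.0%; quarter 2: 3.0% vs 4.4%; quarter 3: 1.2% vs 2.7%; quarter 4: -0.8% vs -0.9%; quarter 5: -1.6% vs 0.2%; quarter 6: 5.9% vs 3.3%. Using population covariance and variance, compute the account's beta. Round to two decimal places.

0.98

r̄p = 1.8333%,  r̄m = 1.7833%
Cov = Σ(rp − r̄p)(rm − r̄m) / 6 = 3.3322
Var(rm) = Σ(rm − r̄m)² / 6 = 3.3847
β = Cov / Var = 3.3322 / 3.3847 = 0.9845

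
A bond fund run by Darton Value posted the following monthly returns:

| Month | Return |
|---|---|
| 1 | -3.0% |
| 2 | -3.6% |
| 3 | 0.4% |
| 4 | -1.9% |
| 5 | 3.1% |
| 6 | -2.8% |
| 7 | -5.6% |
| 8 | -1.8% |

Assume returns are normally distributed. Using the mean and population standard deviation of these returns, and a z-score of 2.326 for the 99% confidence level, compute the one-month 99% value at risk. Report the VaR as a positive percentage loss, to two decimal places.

μ = (-3 − 3.6 + 0.4 − 1.9 + 3.1 − 2.8 − 5.6 − 1.8) / 8 = -1.9000%
Σ(r − μ)² = (-3 − (-1.9000))² + (-3.6 − (-1.9000))² + … = 48.9000
σ = √[48.9000 / 8] = 2.4723%
VaR = −(μ − z·σ) = −(-1.9000 − 2.326 × 2.4723) = −(-7.6506) = 7.6506%

7.65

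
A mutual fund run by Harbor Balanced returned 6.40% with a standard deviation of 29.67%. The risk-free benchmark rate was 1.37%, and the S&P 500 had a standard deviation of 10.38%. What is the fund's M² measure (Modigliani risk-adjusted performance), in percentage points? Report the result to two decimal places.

3.13

Sharpe = (Rp − Rf) / σp = (6.40% − 1.37%) / 29.67% = 0.1695
M² = Rf + Sharpe × σm = 1.37% + 0.1695 × 10.38% = 3.1294%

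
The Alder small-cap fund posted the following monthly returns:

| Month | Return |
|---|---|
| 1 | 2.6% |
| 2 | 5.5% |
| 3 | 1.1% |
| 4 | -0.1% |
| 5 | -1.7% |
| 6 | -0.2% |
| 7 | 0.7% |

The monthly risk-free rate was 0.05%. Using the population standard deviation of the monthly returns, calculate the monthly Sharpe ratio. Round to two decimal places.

0.50

r̄ = (2.6 + 5.5 + 1.1 − 0.1 − 1.7 − 0.2 + 0.7) / 7 = 7.90 / 7 = 1.1286%
Population σ = √[Σ(r − r̄)² / 7] = √[32.7343 / 7] = √4.6763 = 2.1625%
Sharpe = (r̄ − rf) / σ = (1.1286 − 0.05) / 2.1625 = 1.0786 / 2.1625 = 0.4988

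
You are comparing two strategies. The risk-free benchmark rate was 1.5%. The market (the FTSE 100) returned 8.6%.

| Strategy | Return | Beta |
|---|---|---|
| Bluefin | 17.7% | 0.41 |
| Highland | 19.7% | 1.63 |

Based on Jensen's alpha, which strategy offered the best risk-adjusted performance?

Bluefin: α = 17.7% − [1.5% + 0.41 × (8.6% − 1.5%)] = 13.289
Highland: α = 19.7% − [1.5% + 1.63 × (8.6% − 1.5%)] = 6.627
Highest: Bluefin (13.289).

Bluefin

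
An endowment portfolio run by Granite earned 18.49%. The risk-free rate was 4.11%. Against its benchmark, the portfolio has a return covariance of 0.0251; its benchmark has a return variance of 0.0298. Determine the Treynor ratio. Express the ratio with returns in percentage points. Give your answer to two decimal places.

17.07

β = Cov / Var = 0.0251 / 0.0298 = 0.8423
Treynor = (Rp − Rf) / β = (18.49% − 4.11%) / 0.8423 = 14.38 / 0.8423 = 17.0723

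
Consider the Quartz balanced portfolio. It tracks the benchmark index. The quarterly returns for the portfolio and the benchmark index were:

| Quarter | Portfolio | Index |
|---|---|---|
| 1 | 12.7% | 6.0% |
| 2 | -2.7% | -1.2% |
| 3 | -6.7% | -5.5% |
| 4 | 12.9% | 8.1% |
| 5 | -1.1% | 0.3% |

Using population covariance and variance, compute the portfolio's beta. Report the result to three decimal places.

r̄p = 3.0200%,  r̄m = 1.5400%
Cov = Σ(rp − r̄p)(rm − r̄m) / 5 = 39.4392
Var(rm) = Σ(rm − r̄m)² / 5 = 24.3064
β = Cov / Var = 39.4392 / 24.3064 = 1.6226

1.623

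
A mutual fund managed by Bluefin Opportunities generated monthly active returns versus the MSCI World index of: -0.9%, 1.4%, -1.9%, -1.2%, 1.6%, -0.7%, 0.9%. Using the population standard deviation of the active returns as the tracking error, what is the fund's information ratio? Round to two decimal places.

μ = (-0.9 + 1.4 − 1.9 − 1.2 + 1.6 − 0.7 + 0.9) / 7 = -0.1143%
Σ(r − μ)² = (-0.9 − (-0.1143))² + (1.4 − (-0.1143))² + (-1.9 − (-0.1143))² + … = 11.5886
σ = √[11.5886 / 7] = 1.2867%
IR = μ / tracking error = -0.1143 / 1.2867 = -0.0888

-0.09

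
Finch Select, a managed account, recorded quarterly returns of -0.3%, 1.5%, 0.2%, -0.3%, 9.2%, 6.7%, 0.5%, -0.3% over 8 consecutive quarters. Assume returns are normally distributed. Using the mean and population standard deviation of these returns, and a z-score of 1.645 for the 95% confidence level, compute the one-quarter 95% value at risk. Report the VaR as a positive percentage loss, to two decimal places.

3.53

r̄ = (-0.3 + 1.5 + 0.2 − 0.3 + 9.2 + 6.7 + 0.5 − 0.3) / 8 = 2.1500%
Σ(r − r̄)² = (-0.3 − 2.1500)² + (1.5 − 2.1500)² + … = 95.3600
population σ = √(95.3600 / 8) = √11.9200 = 3.4525%
VaR = −(r̄ − z·σ) = −(2.1500 − 1.645 × 3.4525) = −(-3.5294) = 3.5294%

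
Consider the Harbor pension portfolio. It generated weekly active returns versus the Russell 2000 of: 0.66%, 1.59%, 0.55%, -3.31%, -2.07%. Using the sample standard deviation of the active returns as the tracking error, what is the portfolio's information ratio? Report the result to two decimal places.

-0.25

r̄ = (0.66 + 1.59 + 0.55 − 3.31 − 2.07) / 5 = -0.5160%
Sample σ = √[Σ(r − r̄)² / 4] = √[17.1759 / 4] = √4.2940 = 2.0722%
IR = r̄ / tracking error = -0.5160 / 2.0722 = -0.2490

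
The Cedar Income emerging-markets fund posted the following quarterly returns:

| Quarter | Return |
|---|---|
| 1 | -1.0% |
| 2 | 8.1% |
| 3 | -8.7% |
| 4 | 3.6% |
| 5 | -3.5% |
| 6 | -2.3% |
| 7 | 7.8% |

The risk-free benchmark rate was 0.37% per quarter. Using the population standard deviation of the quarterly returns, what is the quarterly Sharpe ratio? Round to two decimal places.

r̄ = (-1 + 8.1 − 8.7 + 3.6 − 3.5 − 2.3 + 7.8) / 7 = 4.00 / 7 = 0.5714%
Population std dev = √[231.3543 / 7] = 5.7490%
Sharpe = (r̄ − rf) / σ = (0.5714 − 0.37) / 5.7490 = 0.2014 / 5.7490 = 0.0350

0.04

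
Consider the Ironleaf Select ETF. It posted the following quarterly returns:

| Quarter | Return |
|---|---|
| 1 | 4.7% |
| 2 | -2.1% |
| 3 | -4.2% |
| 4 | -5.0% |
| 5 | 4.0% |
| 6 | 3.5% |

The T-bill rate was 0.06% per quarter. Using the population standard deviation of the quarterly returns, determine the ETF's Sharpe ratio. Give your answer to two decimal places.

0.02

μ = (4.7 − 2.1 − 4.2 − 5 + 4 + 3.5) / 6 = 0.1500%
Σ(r − μ)² = (4.7 − 0.1500)² + (-2.1 − 0.1500)² + (-4.2 − 0.1500)² + … = 97.2550
σ = √[97.2550 / 6] = 4.0261%
Sharpe = (μ − rf) / σ = (0.1500 − 0.06) / 4.0261 = 0.0900 / 4.0261 = 0.0224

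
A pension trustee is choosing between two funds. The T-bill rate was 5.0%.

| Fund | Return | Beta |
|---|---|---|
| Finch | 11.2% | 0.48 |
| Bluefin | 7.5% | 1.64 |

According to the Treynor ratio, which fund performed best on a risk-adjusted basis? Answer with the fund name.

Finch: Treynor = (11.2% − 5.0%) / 0.48 = 12.917
Bluefin: Treynor = (7.5% − 5.0%) / 1.64 = 1.524
Highest: Finch (12.917).

Finch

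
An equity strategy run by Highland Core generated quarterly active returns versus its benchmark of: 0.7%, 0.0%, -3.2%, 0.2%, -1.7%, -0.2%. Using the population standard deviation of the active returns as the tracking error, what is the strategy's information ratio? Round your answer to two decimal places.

-0.52

r̄ = (0.7 + 0 − 3.2 + 0.2 − 1.7 − 0.2) / 6 = -0.7000%
Population σ = √[Σ(r − r̄)² / 6] = √[10.7600 / 6] = √1.7933 = 1.3391%
IR = r̄ / tracking error = -0.7000 / 1.3391 = -0.5227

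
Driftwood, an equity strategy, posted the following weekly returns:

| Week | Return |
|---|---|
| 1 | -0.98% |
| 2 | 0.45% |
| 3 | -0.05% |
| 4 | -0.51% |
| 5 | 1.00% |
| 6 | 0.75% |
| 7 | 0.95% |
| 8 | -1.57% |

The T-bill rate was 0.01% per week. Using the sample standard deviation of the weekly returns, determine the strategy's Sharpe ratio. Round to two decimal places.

r̄ = (-0.98 + 0.45 − 0.05 − 0.51 + 1 + 0.75 + 0.95 − 1.57) / 8 = 0.0050%
Sample σ = √[Σ(r − r̄)² / 7] = √[6.3552 / 7] = √0.9079 = 0.9528%
Sharpe = (r̄ − rf) / σ = (0.0050 − 0.01) / 0.9528 = -0.0050 / 0.9528 = -0.0052

-0.01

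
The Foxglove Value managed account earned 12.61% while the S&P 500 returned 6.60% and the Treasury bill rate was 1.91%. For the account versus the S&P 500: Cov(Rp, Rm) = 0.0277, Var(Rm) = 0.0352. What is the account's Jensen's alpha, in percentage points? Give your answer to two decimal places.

7.01

β = Cov / Var = 0.0277 / 0.0352 = 0.7869
E[R] = Rf + β(Rm − Rf) = 1.91% + 0.7869 × (6.60% − 1.91%) = 5.6006%
α = Rp − E[R] = 12.61% − 5.6006% = 7.0094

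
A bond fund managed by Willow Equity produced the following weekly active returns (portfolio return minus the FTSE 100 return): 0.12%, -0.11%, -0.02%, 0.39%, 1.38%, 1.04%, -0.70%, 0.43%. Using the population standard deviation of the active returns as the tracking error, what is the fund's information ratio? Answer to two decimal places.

0.51

r̄ = (0.12 − 0.11 − 0.02 + 0.39 + 1.38 + 1.04 − 0.7 + 0.43) / 8 = 2.530 / 8 = 0.3163%
Population σ = √[Σ(r − r̄)² / 8] = √[3.0398 / 8] = √0.3800 = 0.6164%
IR = r̄ / tracking error = 0.3163 / 0.6164 = 0.5131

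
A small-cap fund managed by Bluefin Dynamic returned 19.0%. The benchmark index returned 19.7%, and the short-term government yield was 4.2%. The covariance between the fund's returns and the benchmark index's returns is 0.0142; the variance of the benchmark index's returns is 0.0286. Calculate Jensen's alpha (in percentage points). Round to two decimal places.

7.10

β = Cov / Var = 0.0142 / 0.0286 = 0.4965
E[R] = Rf + β(Rm − Rf) = 4.2% + 0.4965 × (19.7% − 4.2%) = 11.8958%
α = Rp − E[R] = 19.0% − 11.8958% = 7.1042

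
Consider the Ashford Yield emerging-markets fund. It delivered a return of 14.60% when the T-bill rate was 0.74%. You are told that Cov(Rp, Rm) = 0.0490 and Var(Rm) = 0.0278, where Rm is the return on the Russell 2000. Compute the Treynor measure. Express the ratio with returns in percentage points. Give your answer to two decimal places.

β = Cov / Var = 0.0490 / 0.0278 = 1.7626
Treynor = (Rp − Rf) / β = (14.60% − 0.74%) / 1.7626 = 13.86 / 1.7626 = 7.8634

7.86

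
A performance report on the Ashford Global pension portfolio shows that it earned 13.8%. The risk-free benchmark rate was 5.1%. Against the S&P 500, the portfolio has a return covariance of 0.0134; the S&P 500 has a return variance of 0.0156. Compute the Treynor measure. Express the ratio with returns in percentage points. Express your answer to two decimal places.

10.13

β = Cov / Var = 0.0134 / 0.0156 = 0.8590
Treynor = (Rp − Rf) / β = (13.8% − 5.1%) / 0.8590 = 8.70 / 0.8590 = 10.1281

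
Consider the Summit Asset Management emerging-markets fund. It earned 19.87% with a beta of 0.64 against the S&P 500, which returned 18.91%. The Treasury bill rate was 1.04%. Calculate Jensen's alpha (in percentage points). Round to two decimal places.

CAPM expected return = Rf + β(Rm − Rf) = 1.04% + 0.64 × (18.91% − 1.04%) = 1.04 + 0.64 × 17.87 = 12.4768%
Jensen's α = Rp − E[R] = 19.87% − 12.4768% = 7.3932

7.39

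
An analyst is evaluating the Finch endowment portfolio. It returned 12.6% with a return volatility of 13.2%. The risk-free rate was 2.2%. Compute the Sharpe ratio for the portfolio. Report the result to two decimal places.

Sharpe = (Rp − Rf) / σp = (12.6% − 2.2%) / 13.2% = 10.40% / 13.2% = 0.7879

0.79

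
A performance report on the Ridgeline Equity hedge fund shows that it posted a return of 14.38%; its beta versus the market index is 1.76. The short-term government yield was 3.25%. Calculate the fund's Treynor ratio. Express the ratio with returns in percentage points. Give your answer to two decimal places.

6.32

Treynor = (Rp − Rf) / β = (14.38% − 3.25%) / 1.76 = 11.13 / 1.76 = 6.3239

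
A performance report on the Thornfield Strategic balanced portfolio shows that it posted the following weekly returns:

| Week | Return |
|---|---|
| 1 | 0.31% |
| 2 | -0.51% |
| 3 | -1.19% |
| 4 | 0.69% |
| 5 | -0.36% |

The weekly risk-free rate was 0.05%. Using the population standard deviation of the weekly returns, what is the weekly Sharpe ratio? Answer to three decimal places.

r̄ = (0.31 − 0.51 − 1.19 + 0.69 − 0.36) / 5 = -0.2120%
Σ(r − r̄)² = 2.1533; population σ = √(2.1533/5) = 0.6562%
Sharpe = (r̄ − rf) / σ = (-0.2120 − 0.05) / 0.6562 = -0.2620 / 0.6562 = -0.3993

-0.399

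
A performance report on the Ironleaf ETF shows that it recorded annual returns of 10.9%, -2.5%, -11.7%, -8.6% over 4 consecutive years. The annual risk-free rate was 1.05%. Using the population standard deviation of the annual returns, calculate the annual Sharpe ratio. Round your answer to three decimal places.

-0.464

Mean return μ = -11.90 / 4 = -2.9750%
Σ(r − μ)² = (10.9 − (-2.9750))² + (-2.5 − (-2.9750))² + … = 300.5075
population σ = √(300.5075 / 4) = √75.1269 = 8.6676%
Sharpe = (μ − rf) / σ = (-2.9750 − 1.05) / 8.6676 = -4.0250 / 8.6676 = -0.4644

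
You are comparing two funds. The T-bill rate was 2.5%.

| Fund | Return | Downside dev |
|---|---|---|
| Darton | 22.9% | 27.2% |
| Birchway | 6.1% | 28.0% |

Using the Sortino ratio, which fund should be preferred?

Darton

Darton: Sortino ratio = (22.9% − 2.5%) / 27.2% = 0.750
Birchway: Sortino ratio = (6.1% − 2.5%) / 28.0% = 0.129
Highest: Darton (0.750).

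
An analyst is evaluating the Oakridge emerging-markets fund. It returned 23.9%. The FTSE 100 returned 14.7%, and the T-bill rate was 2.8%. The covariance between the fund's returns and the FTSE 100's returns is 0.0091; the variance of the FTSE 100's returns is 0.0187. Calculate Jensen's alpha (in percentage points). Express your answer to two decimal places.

β = Cov / Var = 0.0091 / 0.0187 = 0.4866
E[R] = Rf + β(Rm − Rf) = 2.8% + 0.4866 × (14.7% − 2.8%) = 8.5905%
α = Rp − E[R] = 23.9% − 8.5905% = 15.3095

15.31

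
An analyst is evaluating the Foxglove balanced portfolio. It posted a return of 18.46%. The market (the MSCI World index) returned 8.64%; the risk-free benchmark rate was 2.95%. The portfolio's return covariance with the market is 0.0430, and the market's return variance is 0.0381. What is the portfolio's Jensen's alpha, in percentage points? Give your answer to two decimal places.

β = Cov / Var = 0.0430 / 0.0381 = 1.1286
E[R] = Rf + β(Rm − Rf) = 2.95% + 1.1286 × (8.64% − 2.95%) = 9.3717%
α = Rp − E[R] = 18.46% − 9.3717% = 9.0883

9.09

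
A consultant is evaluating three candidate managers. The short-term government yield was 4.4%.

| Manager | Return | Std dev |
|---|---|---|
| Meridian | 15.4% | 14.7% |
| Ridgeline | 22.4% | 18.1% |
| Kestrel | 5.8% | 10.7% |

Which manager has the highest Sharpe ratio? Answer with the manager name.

Ridgeline

Meridian: Sharpe ratio = (15.4% − 4.4%) / 14.7% = 0.748
Ridgeline: Sharpe ratio = (22.4% − 4.4%) / 18.1% = 0.994
Kestrel: Sharpe ratio = (5.8% − 4.4%) / 10.7% = 0.131
Highest: Ridgeline (0.994).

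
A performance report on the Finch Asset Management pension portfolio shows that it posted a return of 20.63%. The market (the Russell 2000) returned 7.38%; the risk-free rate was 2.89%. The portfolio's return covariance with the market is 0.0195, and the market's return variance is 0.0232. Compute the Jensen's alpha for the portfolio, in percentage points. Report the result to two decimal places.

13.97

β = Cov / Var = 0.0195 / 0.0232 = 0.8405
E[R] = Rf + β(Rm − Rf) = 2.89% + 0.8405 × (7.38% − 2.89%) = 6.6638%
α = Rp − E[R] = 20.63% − 6.6638% = 13.9662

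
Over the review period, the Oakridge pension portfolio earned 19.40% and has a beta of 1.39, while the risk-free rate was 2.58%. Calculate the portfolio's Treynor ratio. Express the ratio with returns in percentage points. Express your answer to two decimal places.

12.10

Treynor = (Rp − Rf) / β = (19.40% − 2.58%) / 1.39 = 16.82 / 1.39 = 12.1007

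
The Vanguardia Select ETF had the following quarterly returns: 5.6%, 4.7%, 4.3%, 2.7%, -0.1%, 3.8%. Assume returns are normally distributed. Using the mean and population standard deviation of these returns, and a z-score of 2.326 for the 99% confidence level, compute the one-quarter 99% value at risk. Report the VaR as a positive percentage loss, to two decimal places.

0.77

r̄ = (5.6 + 4.7 + 4.3 + 2.7 − 0.1 + 3.8) / 6 = 3.5000%
Σ(r − r̄)² = (5.6 − 3.5000)² + (4.7 − 3.5000)² + … = 20.1800
population σ = √(20.1800 / 6) = √3.3633 = 1.8339%
VaR = −(r̄ − z·σ) = −(3.5000 − 2.326 × 1.8339) = −(-0.7657) = 0.7657%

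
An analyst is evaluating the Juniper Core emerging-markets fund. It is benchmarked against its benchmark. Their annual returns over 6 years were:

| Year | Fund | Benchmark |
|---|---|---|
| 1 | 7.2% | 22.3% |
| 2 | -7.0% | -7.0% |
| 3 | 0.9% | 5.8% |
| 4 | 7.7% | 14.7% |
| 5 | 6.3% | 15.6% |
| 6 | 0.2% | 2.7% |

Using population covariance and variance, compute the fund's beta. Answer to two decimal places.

r̄p = 2.5500%,  r̄m = 9.0167%
Cov = Σ(rp − r̄p)(rm − r̄m) / 6 = 48.1392
Var(rm) = Σ(rm − r̄m)² / 6 = 93.1447
β = Cov / Var = 48.1392 / 93.1447 = 0.5168

0.52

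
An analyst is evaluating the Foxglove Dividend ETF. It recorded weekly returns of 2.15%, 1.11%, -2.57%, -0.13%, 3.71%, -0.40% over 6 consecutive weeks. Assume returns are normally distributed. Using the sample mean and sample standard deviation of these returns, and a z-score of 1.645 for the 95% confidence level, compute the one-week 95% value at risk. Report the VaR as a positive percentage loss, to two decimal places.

2.95

r̄ = (2.15 + 1.11 − 2.57 − 0.13 + 3.71 − 0.4) / 6 = 0.6450%
Σ(r − r̄)² = (2.15 − 0.6450)² + (1.11 − 0.6450)² + (-2.57 − 0.6450)² + … = 23.9044
σ = √[23.9044 / 5] = 2.1865%
VaR = −(r̄ − z·σ) = −(0.6450 − 1.645 × 2.1865) = −(-2.9518) = 2.9518%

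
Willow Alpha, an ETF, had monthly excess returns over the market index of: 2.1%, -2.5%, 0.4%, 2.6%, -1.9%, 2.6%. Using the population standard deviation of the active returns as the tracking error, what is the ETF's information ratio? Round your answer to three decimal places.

0.264

μ = (2.1 − 2.5 + 0.4 + 2.6 − 1.9 + 2.6) / 6 = 3.30 / 6 = 0.5500%
Population std dev = √[26.1350 / 6] = 2.0871%
IR = μ / tracking error = 0.5500 / 2.0871 = 0.2635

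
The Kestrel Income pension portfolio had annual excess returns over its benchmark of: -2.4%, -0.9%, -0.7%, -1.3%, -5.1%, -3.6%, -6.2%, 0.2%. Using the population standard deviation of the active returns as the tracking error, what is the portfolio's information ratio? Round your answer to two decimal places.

-1.18

r̄ = (-2.4 − 0.9 − 0.7 − 1.3 − 5.1 − 3.6 − 6.2 + 0.2) / 8 = -20.00 / 8 = -2.5000%
Population σ = √[Σ(r − r̄)² / 8] = √[36.2000 / 8] = √4.5250 = 2.1272%
IR = r̄ / tracking error = -2.5000 / 2.1272 = -1.1753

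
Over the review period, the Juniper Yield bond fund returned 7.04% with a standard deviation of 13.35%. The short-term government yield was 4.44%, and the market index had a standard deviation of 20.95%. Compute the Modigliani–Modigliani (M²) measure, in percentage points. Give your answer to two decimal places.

Sharpe = (Rp − Rf) / σp = (7.04% − 4.44%) / 13.35% = 0.1948
M² = Rf + Sharpe × σm = 4.44% + 0.1948 × 20.95% = 8.5211%

8.52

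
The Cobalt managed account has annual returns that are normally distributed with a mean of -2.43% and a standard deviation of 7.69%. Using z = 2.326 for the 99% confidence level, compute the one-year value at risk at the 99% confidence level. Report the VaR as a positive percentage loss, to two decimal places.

20.32

VaR (as % loss) = −(μ − z·σ) = −(-2.43% − 2.326 × 7.69%) = −(-20.31694%) = 20.31694%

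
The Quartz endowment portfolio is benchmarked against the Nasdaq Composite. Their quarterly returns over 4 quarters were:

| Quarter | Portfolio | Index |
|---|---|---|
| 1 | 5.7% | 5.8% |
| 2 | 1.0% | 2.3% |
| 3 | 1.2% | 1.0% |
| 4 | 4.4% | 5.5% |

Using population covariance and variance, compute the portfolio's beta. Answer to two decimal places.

0.94

r̄p = 3.0750%,  r̄m = 3.6500%
Cov = Σ(rp − r̄p)(rm − r̄m) / 4 = 3.9663
Var(rm) = Σ(rm − r̄m)² / 4 = 4.2225
β = Cov / Var = 3.9663 / 4.2225 = 0.9393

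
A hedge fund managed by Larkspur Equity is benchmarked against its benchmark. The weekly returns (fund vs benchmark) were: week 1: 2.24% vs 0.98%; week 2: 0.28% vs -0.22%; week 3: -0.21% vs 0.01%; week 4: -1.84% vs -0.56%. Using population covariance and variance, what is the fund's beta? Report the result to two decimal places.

r̄p = 0.1175%,  r̄m = 0.0525%
Cov = Σ(rp − r̄p)(rm − r̄m) / 4 = 0.7843
Var(rm) = Σ(rm − r̄m)² / 4 = 0.3279
β = Cov / Var = 0.7843 / 0.3279 = 2.3919

2.39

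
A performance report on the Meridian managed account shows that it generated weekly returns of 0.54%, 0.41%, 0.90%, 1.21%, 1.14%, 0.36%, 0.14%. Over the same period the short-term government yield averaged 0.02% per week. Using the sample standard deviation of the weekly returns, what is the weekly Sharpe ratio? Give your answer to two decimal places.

1.57

r̄ = (0.54 + 0.41 + 0.9 + 1.21 + 1.14 + 0.36 + 0.14) / 7 = 0.6714%
Σ(r − r̄)² = 1.0269; sample σ = √(1.0269/6) = 0.4137%
Sharpe = (r̄ − rf) / σ = (0.6714 − 0.02) / 0.4137 = 0.6514 / 0.4137 = 1.5746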